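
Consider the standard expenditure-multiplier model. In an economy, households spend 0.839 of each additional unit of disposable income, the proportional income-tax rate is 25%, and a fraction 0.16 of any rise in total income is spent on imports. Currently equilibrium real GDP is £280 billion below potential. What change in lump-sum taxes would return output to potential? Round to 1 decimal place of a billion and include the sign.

Spending multiplier = 1/(1 − c(1−t) + m) = 1/(1 − 0.839×0.75 + 0.16) = 1/0.53075 ≈ 1.884.
Tax multiplier = −c·k = −0.839/0.53075 ≈ −1.581. Need ΔY = +£280 billion, so ΔT = ΔY/(−c·k) = −(+£280 billion) × 0.53075 / 0.839 ≈ −£177.1 billion.
The government should cut lump-sum taxes by £177.1 billion.

−£177.1 billion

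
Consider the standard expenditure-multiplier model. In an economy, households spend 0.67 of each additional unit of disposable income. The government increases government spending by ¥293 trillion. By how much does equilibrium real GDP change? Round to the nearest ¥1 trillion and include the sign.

Government-spending multiplier = 1/(1 − MPC) = 1/(1 − 0.67) = 1/0.33 ≈ 3.03.
ΔY = k × ΔG = (+¥293 trillion) / 0.33 ≈ +¥888 trillion.

+¥888 trillion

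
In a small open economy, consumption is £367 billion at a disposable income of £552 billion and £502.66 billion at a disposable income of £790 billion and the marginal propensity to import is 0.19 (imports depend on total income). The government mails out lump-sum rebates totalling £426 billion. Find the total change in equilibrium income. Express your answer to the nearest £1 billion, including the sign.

+£392 billion

MPC = ΔC/ΔYd = (502.66 − 367)/(790 − 552) = 135.66/238 = 0.57.
A lump-sum tax change of −£426 billion shifts disposable income by +£426 billion; first-round consumption changes by −c × ΔT = −0.57 × (−£426 billion) = +£242.82 billion.
Expenditure multiplier = 1/(1 − c + m) = 1/(1 − 0.57 + 0.19) = 1/0.62 ≈ 1.613.
The tax multiplier is −c × k ≈ −0.919, so ΔY = k × (−c·ΔT) = (+£242.82 billion) / 0.62 ≈ +£392 billion.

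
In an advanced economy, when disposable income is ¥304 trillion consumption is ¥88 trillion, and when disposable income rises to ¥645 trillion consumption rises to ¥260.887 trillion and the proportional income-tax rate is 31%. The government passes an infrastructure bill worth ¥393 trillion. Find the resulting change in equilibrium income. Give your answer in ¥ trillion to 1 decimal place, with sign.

+¥604.5 trillion

MPC = ΔC/ΔYd = (260.887 − 88)/(645 − 304) = 172.887/341 = 0.507.
Government-spending multiplier = 1/(1 − c(1−t)) = 1/(1 − 0.507×0.69) = 1/0.65017 ≈ 1.538.
ΔY = k × ΔG = (+¥393 trillion) / 0.65017 ≈ +¥604.5 trillion.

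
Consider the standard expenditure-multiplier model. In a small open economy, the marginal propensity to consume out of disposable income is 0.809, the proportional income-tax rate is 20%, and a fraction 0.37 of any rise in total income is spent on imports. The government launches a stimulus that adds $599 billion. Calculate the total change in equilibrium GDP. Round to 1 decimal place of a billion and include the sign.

Expenditure multiplier = 1/(1 − c(1−t) + m) = 1/(1 − 0.809×0.8 + 0.37) = 1/0.7228 ≈ 1.384.
ΔY = k × ΔG = (+$599 billion) / 0.7228 ≈ +$828.7 billion.

+$828.7 billion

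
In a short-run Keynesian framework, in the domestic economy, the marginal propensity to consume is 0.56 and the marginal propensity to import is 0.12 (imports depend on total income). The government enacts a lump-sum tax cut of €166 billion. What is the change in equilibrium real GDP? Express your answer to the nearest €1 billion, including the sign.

A lump-sum tax change of −€166 billion shifts disposable income by +€166 billion; first-round consumption changes by −c × ΔT = −0.56 × (−€166 billion) = +€92.96 billion.
Expenditure multiplier = 1/(1 − c + m) = 1/(1 − 0.56 + 0.12) = 1/0.56 ≈ 1.786.
The tax multiplier is −c × k = −1, so ΔY = k × (−c·ΔT) = (+€92.96 billion) / 0.56 = +€166 billion.

+€166 billion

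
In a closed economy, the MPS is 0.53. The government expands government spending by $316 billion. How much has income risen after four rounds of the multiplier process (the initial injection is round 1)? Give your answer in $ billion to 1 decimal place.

$567.1 billion

MPC = 1 − MPS = 1 − 0.53 = 0.47.
Round 1 adds ΔG = $316 billion; each later round is MPC = 0.47 times the previous.
After 4 rounds: 316 + 148.52 + 69.8044 + 32.808068 = ΔG·(1 − c^4)/(1 − c) = 316 × (1 − 0.04879681)/0.53 ≈ $567.1 billion.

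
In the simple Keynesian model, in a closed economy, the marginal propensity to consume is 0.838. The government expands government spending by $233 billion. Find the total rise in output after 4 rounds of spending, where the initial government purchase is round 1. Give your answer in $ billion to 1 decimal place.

$729.0 billion

Round 1 adds ΔG = $233 billion; each later round is MPC = 0.838 times the previous.
After 4 rounds: 233 + 195.254 + 163.622852 + 137.115949976 = ΔG·(1 − c^4)/(1 − c) = 233 × (1 − 0.493146635536)/0.162 ≈ $729 billion.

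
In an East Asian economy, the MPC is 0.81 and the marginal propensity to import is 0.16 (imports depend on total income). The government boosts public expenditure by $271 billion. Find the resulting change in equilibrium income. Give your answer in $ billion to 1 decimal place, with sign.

+$774.3 billion

Expenditure multiplier = 1/(1 − c + m) = 1/(1 − 0.81 + 0.16) = 1/0.35 ≈ 2.857.
ΔY = k × ΔG = (+$271 billion) / 0.35 ≈ +$774.3 billion.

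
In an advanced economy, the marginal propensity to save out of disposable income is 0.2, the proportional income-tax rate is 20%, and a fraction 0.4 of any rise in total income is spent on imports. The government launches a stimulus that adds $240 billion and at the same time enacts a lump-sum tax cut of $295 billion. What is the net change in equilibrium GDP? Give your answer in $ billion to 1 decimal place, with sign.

+$626.3 billion

MPC = 1 − MPS = 1 − 0.2 = 0.8.
Expenditure multiplier = 1/(1 − c(1−t) + m) = 1/(1 − 0.8×0.8 + 0.4) = 1/0.76 ≈ 1.316.
ΔG contributes k·ΔG = (+$240 billion) / 0.76 ≈ +$315.8 billion.
ΔT of −$295 billion changes first-round spending by −c·ΔT = +$236 billion, contributing k·(−c·ΔT) = (+$236 billion) / 0.76 ≈ +$310.5 billion.
Net ΔY = k(ΔG − c·ΔT) = (+$476 billion) / 0.76 ≈ +$626.3 billion.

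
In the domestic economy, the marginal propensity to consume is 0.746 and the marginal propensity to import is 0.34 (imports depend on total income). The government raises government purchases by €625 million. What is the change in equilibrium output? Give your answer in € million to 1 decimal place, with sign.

+€1,052.2 million

Spending multiplier = 1/(1 − c + m) = 1/(1 − 0.746 + 0.34) = 1/0.594 ≈ 1.684.
ΔY = k × ΔG = (+€625 million) / 0.594 ≈ +€1,052.2 million.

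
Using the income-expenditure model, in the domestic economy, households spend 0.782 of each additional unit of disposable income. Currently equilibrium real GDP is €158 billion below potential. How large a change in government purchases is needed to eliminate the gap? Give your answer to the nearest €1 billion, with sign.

Spending multiplier = 1/(1 − MPC) = 1/(1 − 0.782) = 1/0.218 ≈ 4.587.
Need ΔY = +€158 billion, so ΔG = ΔY/k = (+€158 billion) × 0.218 ≈ +€34 billion.
The government should increase government purchases by €34 billion.

+€34 billion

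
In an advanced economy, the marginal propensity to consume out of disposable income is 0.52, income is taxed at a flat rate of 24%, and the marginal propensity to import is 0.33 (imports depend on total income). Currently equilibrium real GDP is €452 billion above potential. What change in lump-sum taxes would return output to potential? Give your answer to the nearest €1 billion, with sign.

+€813 billion

Spending multiplier = 1/(1 − c(1−t) + m) = 1/(1 − 0.52×0.76 + 0.33) = 1/0.9348 ≈ 1.07.
Tax multiplier = −c·k = −0.52/0.9348 ≈ −0.556. Need ΔY = −€452 billion, so ΔT = ΔY/(−c·k) = −(−€452 billion) × 0.9348 / 0.52 ≈ +€813 billion.
The government should raise lump-sum taxes by €813 billion.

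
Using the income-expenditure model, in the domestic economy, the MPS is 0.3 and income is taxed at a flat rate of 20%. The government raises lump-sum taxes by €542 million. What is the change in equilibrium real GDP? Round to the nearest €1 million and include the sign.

MPC = 1 − MPS = 1 − 0.3 = 0.7.
A lump-sum tax change of +€542 million shifts disposable income by −€542 million; first-round consumption changes by −c × ΔT = −0.7 × (+€542 million) = −€379.4 million.
Expenditure multiplier = 1/(1 − c(1−t)) = 1/(1 − 0.7×0.8) = 1/0.44 ≈ 2.273.
The tax multiplier is −c × k ≈ −1.591, so ΔY = k × (−c·ΔT) = (−€379.4 million) / 0.44 ≈ −€862 million.

−€862 million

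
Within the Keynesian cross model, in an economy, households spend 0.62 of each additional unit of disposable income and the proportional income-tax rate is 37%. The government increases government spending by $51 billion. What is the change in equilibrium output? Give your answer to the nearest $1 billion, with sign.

+$84 billion

Spending multiplier = 1/(1 − c(1−t)) = 1/(1 − 0.62×0.63) = 1/0.6094 ≈ 1.641.
ΔY = k × ΔG = (+$51 billion) / 0.6094 ≈ +$84 billion.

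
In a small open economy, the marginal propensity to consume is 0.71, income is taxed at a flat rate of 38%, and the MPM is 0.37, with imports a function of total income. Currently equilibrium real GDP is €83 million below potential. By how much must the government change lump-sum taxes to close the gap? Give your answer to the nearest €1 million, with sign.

−€109 million

Spending multiplier = 1/(1 − c(1−t) + m) = 1/(1 − 0.71×0.62 + 0.37) = 1/0.9298 ≈ 1.076.
Tax multiplier = −c·k = −0.71/0.9298 ≈ −0.764. Need ΔY = +€83 million, so ΔT = ΔY/(−c·k) = −(+€83 million) × 0.9298 / 0.71 ≈ −€109 million.
The government should cut lump-sum taxes by €109 million.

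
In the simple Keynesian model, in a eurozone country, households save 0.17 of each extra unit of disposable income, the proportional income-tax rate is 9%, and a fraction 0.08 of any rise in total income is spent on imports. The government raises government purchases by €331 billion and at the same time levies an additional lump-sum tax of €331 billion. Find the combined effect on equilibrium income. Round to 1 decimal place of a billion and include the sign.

MPC = 1 − MPS = 1 − 0.17 = 0.83.
Expenditure multiplier = 1/(1 − c(1−t) + m) = 1/(1 − 0.83×0.91 + 0.08) = 1/0.3247 ≈ 3.08.
ΔG contributes k·ΔG = (+€331 billion) / 0.3247 ≈ +€1,019.4 billion.
ΔT of +€331 billion changes first-round spending by −c·ΔT = −€274.73 billion, contributing k·(−c·ΔT) = (−€274.73 billion) / 0.3247 ≈ −€846.1 billion.
Net ΔY = k(ΔG − c·ΔT) = (+€56.27 billion) / 0.3247 ≈ +€173.3 billion.

+€173.3 billion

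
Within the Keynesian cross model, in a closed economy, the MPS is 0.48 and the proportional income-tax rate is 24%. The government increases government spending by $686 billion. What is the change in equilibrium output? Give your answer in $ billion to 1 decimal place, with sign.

MPC = 1 − MPS = 1 − 0.48 = 0.52.
Government-spending multiplier = 1/(1 − c(1−t)) = 1/(1 − 0.52×0.76) = 1/0.6048 ≈ 1.653.
ΔY = k × ΔG = (+$686 billion) / 0.6048 ≈ +$1,134.3 billion.

+$1,134.3 billion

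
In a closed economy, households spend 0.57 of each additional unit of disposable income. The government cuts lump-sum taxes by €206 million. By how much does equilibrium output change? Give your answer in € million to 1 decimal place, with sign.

A lump-sum tax change of −€206 million shifts disposable income by +€206 million; first-round consumption changes by −c × ΔT = −0.57 × (−€206 million) = +€117.42 million.
Expenditure multiplier = 1/(1 − MPC) = 1/(1 − 0.57) = 1/0.43 ≈ 2.326.
The tax multiplier is −c × k ≈ −1.326, so ΔY = k × (−c·ΔT) = (+€117.42 million) / 0.43 ≈ +€273.1 million.

+€273.1 million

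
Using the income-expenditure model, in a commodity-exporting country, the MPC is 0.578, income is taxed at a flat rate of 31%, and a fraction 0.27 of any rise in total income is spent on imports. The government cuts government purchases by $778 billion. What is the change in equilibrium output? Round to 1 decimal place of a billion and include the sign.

Spending multiplier = 1/(1 − c(1−t) + m) = 1/(1 − 0.578×0.69 + 0.27) = 1/0.87118 ≈ 1.148.
ΔY = k × ΔG = (−$778 billion) / 0.87118 ≈ −$893 billion.

−$893.0 billion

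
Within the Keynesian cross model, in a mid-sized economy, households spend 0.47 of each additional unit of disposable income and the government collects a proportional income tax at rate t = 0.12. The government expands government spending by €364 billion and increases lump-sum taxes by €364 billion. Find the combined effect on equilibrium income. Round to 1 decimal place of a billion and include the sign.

+€329.0 billion

Expenditure multiplier = 1/(1 − c(1−t)) = 1/(1 − 0.47×0.88) = 1/0.5864 ≈ 1.705.
ΔG contributes k·ΔG = (+€364 billion) / 0.5864 ≈ +€620.7 billion.
ΔT of +€364 billion changes first-round spending by −c·ΔT = −€171.08 billion, contributing k·(−c·ΔT) = (−€171.08 billion) / 0.5864 ≈ −€291.7 billion.
Net ΔY = k(ΔG − c·ΔT) = (+€192.92 billion) / 0.5864 ≈ +€329 billion.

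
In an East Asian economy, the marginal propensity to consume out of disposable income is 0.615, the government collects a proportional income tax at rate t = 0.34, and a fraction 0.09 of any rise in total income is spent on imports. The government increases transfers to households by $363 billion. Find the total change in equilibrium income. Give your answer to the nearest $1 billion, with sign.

+$326 billion

The transfer change shifts disposable income by +$363 billion, so first-round consumption changes by c·ΔTR = 0.615 × (+$363 billion) = +$223.245 billion.
Expenditure multiplier = 1/(1 − c(1−t) + m) = 1/(1 − 0.615×0.66 + 0.09) = 1/0.6841 ≈ 1.462.
The transfer multiplier is c × k ≈ 0.899, so ΔY = k × (c·ΔTR) = (+$223.245 billion) / 0.6841 ≈ +$326 billion.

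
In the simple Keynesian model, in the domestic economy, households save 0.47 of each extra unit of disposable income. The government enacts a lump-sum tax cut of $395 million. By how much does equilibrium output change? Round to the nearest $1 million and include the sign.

+$445 million

MPC = 1 − MPS = 1 − 0.47 = 0.53.
A lump-sum tax change of −$395 million shifts disposable income by +$395 million; first-round consumption changes by −c × ΔT = −0.53 × (−$395 million) = +$209.35 million.
Expenditure multiplier = 1/(1 − MPC) = 1/(1 − 0.53) = 1/0.47 ≈ 2.128.
The tax multiplier is −c × k ≈ −1.128, so ΔY = k × (−c·ΔT) = (+$209.35 million) / 0.47 ≈ +$445 million.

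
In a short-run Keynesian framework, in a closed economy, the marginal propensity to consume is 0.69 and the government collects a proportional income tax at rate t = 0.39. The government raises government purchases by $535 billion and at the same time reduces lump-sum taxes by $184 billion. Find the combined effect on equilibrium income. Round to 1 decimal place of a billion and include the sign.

Expenditure multiplier = 1/(1 − c(1−t)) = 1/(1 − 0.69×0.61) = 1/0.5791 ≈ 1.727.
ΔG contributes k·ΔG = (+$535 billion) / 0.5791 ≈ +$923.8 billion.
ΔT of −$184 billion changes first-round spending by −c·ΔT = +$126.96 billion, contributing k·(−c·ΔT) = (+$126.96 billion) / 0.5791 ≈ +$219.2 billion.
Net ΔY = k(ΔG − c·ΔT) = (+$661.96 billion) / 0.5791 ≈ +$1,143.1 billion.

+$1,143.1 billion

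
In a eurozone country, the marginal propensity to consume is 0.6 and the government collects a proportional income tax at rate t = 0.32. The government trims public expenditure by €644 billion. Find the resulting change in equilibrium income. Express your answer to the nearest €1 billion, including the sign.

−€1,088 billion

Spending multiplier = 1/(1 − c(1−t)) = 1/(1 − 0.6×0.68) = 1/0.592 ≈ 1.689.
ΔY = k × ΔG = (−€644 billion) / 0.592 ≈ −€1,088 billion.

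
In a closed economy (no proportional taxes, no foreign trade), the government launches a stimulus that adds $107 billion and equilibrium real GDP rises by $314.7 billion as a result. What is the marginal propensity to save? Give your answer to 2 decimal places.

Implied spending multiplier k = ΔY/ΔG = 314.7/107 ≈ 2.9411.
Since k = 1/(1 − MPC), MPC = 1 − 1/k = 1 − ΔG/ΔY = 1 − 107/314.7 ≈ 0.66.
MPS = 1 − MPC = 0.34.

0.34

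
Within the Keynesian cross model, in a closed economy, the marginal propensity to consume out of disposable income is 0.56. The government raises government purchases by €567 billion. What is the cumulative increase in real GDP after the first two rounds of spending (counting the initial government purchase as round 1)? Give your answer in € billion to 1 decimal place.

€884.5 billion

Round 1 adds ΔG = €567 billion; each later round is MPC = 0.56 times the previous.
After 2 rounds: 567 + 317.52 = ΔG·(1 − c^2)/(1 − c) = 567 × (1 − 0.3136)/0.44 ≈ €884.5 billion.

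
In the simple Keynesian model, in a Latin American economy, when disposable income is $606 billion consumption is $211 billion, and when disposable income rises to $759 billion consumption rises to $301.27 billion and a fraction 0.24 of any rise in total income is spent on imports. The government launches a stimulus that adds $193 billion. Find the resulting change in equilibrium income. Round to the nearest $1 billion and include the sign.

+$297 billion

MPC = ΔC/ΔYd = (301.27 − 211)/(759 − 606) = 90.27/153 = 0.59.
Expenditure multiplier = 1/(1 − c + m) = 1/(1 − 0.59 + 0.24) = 1/0.65 ≈ 1.538.
ΔY = k × ΔG = (+$193 billion) / 0.65 ≈ +$297 billion.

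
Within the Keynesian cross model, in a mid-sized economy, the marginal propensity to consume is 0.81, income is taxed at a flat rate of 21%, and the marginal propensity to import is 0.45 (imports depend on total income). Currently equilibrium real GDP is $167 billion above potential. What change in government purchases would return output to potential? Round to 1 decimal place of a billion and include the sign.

Spending multiplier = 1/(1 − c(1−t) + m) = 1/(1 − 0.81×0.79 + 0.45) = 1/0.8101 ≈ 1.234.
Need ΔY = −$167 billion, so ΔG = ΔY/k = (−$167 billion) × 0.8101 ≈ −$135.3 billion.
The government should cut government purchases by $135.3 billion.

−$135.3 billion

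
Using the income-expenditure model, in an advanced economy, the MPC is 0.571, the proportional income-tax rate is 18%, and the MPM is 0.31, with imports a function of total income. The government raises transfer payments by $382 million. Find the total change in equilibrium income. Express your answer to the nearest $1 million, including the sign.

+$259 million

The transfer change shifts disposable income by +$382 million, so first-round consumption changes by c·ΔTR = 0.571 × (+$382 million) = +$218.122 million.
Expenditure multiplier = 1/(1 − c(1−t) + m) = 1/(1 − 0.571×0.82 + 0.31) = 1/0.84178 ≈ 1.188.
The transfer multiplier is c × k ≈ 0.678, so ΔY = k × (c·ΔTR) = (+$218.122 million) / 0.84178 ≈ +$259 million.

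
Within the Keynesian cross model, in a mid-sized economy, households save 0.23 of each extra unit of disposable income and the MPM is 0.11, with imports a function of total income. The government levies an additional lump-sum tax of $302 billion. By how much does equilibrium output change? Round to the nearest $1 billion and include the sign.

MPC = 1 − MPS = 1 − 0.23 = 0.77.
A lump-sum tax change of +$302 billion shifts disposable income by −$302 billion; first-round consumption changes by −c × ΔT = −0.77 × (+$302 billion) = −$232.54 billion.
Expenditure multiplier = 1/(1 − c + m) = 1/(1 − 0.77 + 0.11) = 1/0.34 ≈ 2.941.
The tax multiplier is −c × k ≈ −2.265, so ΔY = k × (−c·ΔT) = (−$232.54 billion) / 0.34 ≈ −$684 billion.

−$684 billion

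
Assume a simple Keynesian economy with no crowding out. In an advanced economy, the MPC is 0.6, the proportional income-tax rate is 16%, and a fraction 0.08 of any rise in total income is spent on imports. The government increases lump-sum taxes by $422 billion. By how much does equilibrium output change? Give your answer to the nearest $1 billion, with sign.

A lump-sum tax change of +$422 billion shifts disposable income by −$422 billion; first-round consumption changes by −c × ΔT = −0.6 × (+$422 billion) = −$253.2 billion.
Expenditure multiplier = 1/(1 − c(1−t) + m) = 1/(1 − 0.6×0.84 + 0.08) = 1/0.576 ≈ 1.736.
The tax multiplier is −c × k ≈ −1.042, so ΔY = k × (−c·ΔT) = (−$253.2 billion) / 0.576 ≈ −$440 billion.

−$440 billion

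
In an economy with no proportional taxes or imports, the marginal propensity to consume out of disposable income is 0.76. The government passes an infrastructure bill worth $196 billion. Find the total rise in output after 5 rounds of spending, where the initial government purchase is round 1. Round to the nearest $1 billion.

$610 billion

Round 1 adds ΔG = $196 billion; each later round is MPC = 0.76 times the previous.
After 5 rounds: 196 + 148.96 + 113.2096 + 86.039296 + 65.38986496 = ΔG·(1 − c^5)/(1 − c) = 196 × (1 − 0.2535525376)/0.24 ≈ $610 billion.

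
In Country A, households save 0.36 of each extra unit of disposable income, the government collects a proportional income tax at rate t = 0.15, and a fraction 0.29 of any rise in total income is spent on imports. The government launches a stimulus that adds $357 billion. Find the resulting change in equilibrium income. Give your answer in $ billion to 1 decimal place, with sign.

+$478.6 billion

MPC = 1 − MPS = 1 − 0.36 = 0.64.
Government-spending multiplier = 1/(1 − c(1−t) + m) = 1/(1 − 0.64×0.85 + 0.29) = 1/0.746 ≈ 1.34.
ΔY = k × ΔG = (+$357 billion) / 0.746 ≈ +$478.6 billion.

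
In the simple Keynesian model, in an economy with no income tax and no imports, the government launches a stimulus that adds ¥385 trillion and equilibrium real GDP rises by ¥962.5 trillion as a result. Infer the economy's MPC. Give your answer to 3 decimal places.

Implied spending multiplier k = ΔY/ΔG = 962.5/385 = 2.5.
Since k = 1/(1 − MPC), MPC = 1 − 1/k = 1 − ΔG/ΔY = 1 − 385/962.5 = 0.600.

0.600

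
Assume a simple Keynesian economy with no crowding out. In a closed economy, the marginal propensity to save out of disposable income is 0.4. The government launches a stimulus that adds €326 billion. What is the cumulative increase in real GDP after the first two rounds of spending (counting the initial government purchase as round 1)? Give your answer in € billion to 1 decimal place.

MPC = 1 − MPS = 1 − 0.4 = 0.6.
Round 1 adds ΔG = €326 billion; each later round is MPC = 0.6 times the previous.
After 2 rounds: 326 + 195.6 = ΔG·(1 − c^2)/(1 − c) = 326 × (1 − 0.36)/0.4 = €521.6 billion.

€521.6 billion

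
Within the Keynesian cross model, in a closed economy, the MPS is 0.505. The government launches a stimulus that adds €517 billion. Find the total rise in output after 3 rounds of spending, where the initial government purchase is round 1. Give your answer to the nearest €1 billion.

MPC = 1 − MPS = 1 − 0.505 = 0.495.
Round 1 adds ΔG = €517 billion; each later round is MPC = 0.495 times the previous.
After 3 rounds: 517 + 255.915 + 126.677925 = ΔG·(1 − c^3)/(1 − c) = 517 × (1 − 0.121287375)/0.505 ≈ €900 billion.

€900 billion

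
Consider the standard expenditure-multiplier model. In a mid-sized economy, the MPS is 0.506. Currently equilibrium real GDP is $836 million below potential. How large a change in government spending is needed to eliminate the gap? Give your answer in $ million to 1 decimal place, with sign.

+$423.0 million

MPC = 1 − MPS = 1 − 0.506 = 0.494.
Spending multiplier = 1/(1 − MPC) = 1/(1 − 0.494) = 1/0.506 ≈ 1.976.
Need ΔY = +$836 million, so ΔG = ΔY/k = (+$836 million) × 0.506 ≈ +$423 million.
The government should increase government spending by $423 million.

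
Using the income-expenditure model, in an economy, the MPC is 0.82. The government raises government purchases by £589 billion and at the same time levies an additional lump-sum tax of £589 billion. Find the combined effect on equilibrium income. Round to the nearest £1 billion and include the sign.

Expenditure multiplier = 1/(1 − MPC) = 1/(1 − 0.82) = 1/0.18 ≈ 5.556.
ΔG contributes k·ΔG = (+£589 billion) / 0.18 ≈ +£3,272.2 billion.
ΔT of +£589 billion changes first-round spending by −c·ΔT = −£482.98 billion, contributing k·(−c·ΔT) = (−£482.98 billion) / 0.18 ≈ −£2,683.2 billion.
With ΔG = ΔT and no other leakages, the balanced-budget multiplier is 1, so ΔY = ΔG = +£589 billion.

+£589 billion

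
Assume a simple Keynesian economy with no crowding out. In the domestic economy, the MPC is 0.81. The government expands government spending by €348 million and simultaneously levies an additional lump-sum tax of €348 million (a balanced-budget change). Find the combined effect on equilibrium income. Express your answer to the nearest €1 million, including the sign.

Expenditure multiplier = 1/(1 − MPC) = 1/(1 − 0.81) = 1/0.19 ≈ 5.263.
ΔG contributes k·ΔG = (+€348 million) / 0.19 ≈ +€1,831.6 million.
ΔT of +€348 million changes first-round spending by −c·ΔT = −€281.88 million, contributing k·(−c·ΔT) = (−€281.88 million) / 0.19 ≈ −€1,483.6 million.
With ΔG = ΔT and no other leakages, the balanced-budget multiplier is 1, so ΔY = ΔG = +€348 million.

+€348 million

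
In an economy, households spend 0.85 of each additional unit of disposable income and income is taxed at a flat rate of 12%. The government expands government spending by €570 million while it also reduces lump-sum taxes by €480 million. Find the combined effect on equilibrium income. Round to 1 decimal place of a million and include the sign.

Expenditure multiplier = 1/(1 − c(1−t)) = 1/(1 − 0.85×0.88) = 1/0.252 ≈ 3.968.
ΔG contributes k·ΔG = (+€570 million) / 0.252 ≈ +€2,261.9 million.
ΔT of −€480 million changes first-round spending by −c·ΔT = +€408 million, contributing k·(−c·ΔT) = (+€408 million) / 0.252 ≈ +€1,619 million.
Net ΔY = k(ΔG − c·ΔT) = (+€978 million) / 0.252 ≈ +€3,881 million.

+€3,881.0 million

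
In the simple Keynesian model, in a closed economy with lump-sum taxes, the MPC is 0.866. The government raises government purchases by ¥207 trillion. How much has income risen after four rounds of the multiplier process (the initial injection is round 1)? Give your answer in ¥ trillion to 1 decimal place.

¥675.9 trillion

Round 1 adds ΔG = ¥207 trillion; each later round is MPC = 0.866 times the previous.
After 4 rounds: 207 + 179.262 + 155.240892 + 134.438612472 = ΔG·(1 − c^4)/(1 − c) = 207 × (1 − 0.562434001936)/0.134 ≈ ¥675.9 trillion.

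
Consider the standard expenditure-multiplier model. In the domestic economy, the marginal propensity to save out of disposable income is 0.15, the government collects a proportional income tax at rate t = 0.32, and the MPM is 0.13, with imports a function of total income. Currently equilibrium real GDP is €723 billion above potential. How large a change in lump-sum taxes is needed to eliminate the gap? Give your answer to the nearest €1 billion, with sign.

+€470 billion

MPC = 1 − MPS = 1 − 0.15 = 0.85.
Spending multiplier = 1/(1 − c(1−t) + m) = 1/(1 − 0.85×0.68 + 0.13) = 1/0.552 ≈ 1.812.
Tax multiplier = −c·k = −0.85/0.552 ≈ −1.54. Need ΔY = −€723 billion, so ΔT = ΔY/(−c·k) = −(−€723 billion) × 0.552 / 0.85 ≈ +€470 billion.
The government should raise lump-sum taxes by €470 billion.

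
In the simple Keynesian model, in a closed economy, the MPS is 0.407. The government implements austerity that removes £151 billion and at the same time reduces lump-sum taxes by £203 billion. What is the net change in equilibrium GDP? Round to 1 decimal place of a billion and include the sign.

MPC = 1 − MPS = 1 − 0.407 = 0.593.
Expenditure multiplier = 1/(1 − MPC) = 1/(1 − 0.593) = 1/0.407 ≈ 2.457.
ΔG contributes k·ΔG = (−£151 billion) / 0.407 ≈ −£371 billion.
ΔT of −£203 billion changes first-round spending by −c·ΔT = +£120.379 billion, contributing k·(−c·ΔT) = (+£120.379 billion) / 0.407 ≈ +£295.8 billion.
Net ΔY = k(ΔG − c·ΔT) = (−£30.621 billion) / 0.407 ≈ −£75.2 billion.

−£75.2 billion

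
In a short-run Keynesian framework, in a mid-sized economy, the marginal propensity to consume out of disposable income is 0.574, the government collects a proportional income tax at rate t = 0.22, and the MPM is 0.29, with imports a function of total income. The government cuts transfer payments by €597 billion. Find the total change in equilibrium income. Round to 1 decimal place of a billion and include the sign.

The transfer change shifts disposable income by −€597 billion, so first-round consumption changes by c·ΔTR = 0.574 × (−€597 billion) = −€342.678 billion.
Expenditure multiplier = 1/(1 − c(1−t) + m) = 1/(1 − 0.574×0.78 + 0.29) = 1/0.84228 ≈ 1.187.
The transfer multiplier is c × k ≈ 0.681, so ΔY = k × (c·ΔTR) = (−€342.678 billion) / 0.84228 ≈ −€406.8 billion.

−€406.8 billion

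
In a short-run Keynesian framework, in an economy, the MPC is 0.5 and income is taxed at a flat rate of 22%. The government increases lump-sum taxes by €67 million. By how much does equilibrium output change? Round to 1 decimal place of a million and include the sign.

−€54.9 million

A lump-sum tax change of +€67 million shifts disposable income by −€67 million; first-round consumption changes by −c × ΔT = −0.5 × (+€67 million) = −€33.5 million.
Expenditure multiplier = 1/(1 − c(1−t)) = 1/(1 − 0.5×0.78) = 1/0.61 ≈ 1.639.
The tax multiplier is −c × k ≈ −0.82, so ΔY = k × (−c·ΔT) = (−€33.5 million) / 0.61 ≈ −€54.9 million.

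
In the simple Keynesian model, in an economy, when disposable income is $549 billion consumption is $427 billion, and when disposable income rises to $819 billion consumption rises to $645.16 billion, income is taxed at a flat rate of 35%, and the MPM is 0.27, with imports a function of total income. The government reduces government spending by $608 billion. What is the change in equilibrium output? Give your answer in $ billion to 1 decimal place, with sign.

−$816.3 billion

MPC = ΔC/ΔYd = (645.16 − 427)/(819 − 549) = 218.16/270 = 0.808.
Government-spending multiplier = 1/(1 − c(1−t) + m) = 1/(1 − 0.808×0.65 + 0.27) = 1/0.7448 ≈ 1.343.
ΔY = k × ΔG = (−$608 billion) / 0.7448 ≈ −$816.3 billion.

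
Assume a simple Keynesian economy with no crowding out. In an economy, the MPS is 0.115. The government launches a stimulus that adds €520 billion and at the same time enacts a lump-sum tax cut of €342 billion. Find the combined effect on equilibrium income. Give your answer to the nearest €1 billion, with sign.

MPC = 1 − MPS = 1 − 0.115 = 0.885.
Expenditure multiplier = 1/(1 − MPC) = 1/(1 − 0.885) = 1/0.115 ≈ 8.696.
ΔG contributes k·ΔG = (+€520 billion) / 0.115 ≈ +€4,521.7 billion.
ΔT of −€342 billion changes first-round spending by −c·ΔT = +€302.67 billion, contributing k·(−c·ΔT) = (+€302.67 billion) / 0.115 ≈ +€2,631.9 billion.
Net ΔY = k(ΔG − c·ΔT) = (+€822.67 billion) / 0.115 ≈ +€7,154 billion.

+€7,154 billion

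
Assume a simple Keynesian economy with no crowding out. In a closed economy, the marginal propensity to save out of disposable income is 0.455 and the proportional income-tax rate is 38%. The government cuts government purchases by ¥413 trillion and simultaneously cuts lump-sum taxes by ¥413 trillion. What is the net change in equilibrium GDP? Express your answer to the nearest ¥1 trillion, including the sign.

MPC = 1 − MPS = 1 − 0.455 = 0.545.
Expenditure multiplier = 1/(1 − c(1−t)) = 1/(1 − 0.545×0.62) = 1/0.6621 ≈ 1.51.
ΔG contributes k·ΔG = (−¥413 trillion) / 0.6621 ≈ −¥623.8 trillion.
ΔT of −¥413 trillion changes first-round spending by −c·ΔT = +¥225.085 trillion, contributing k·(−c·ΔT) = (+¥225.085 trillion) / 0.6621 ≈ +¥340 trillion.
Net ΔY = k(ΔG − c·ΔT) = (−¥187.915 trillion) / 0.6621 ≈ −¥284 trillion.

−¥284 trillion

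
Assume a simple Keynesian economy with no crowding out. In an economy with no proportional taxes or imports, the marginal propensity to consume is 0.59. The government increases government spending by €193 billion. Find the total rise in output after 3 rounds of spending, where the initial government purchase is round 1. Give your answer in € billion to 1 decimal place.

€374.1 billion

Round 1 adds ΔG = €193 billion; each later round is MPC = 0.59 times the previous.
After 3 rounds: 193 + 113.87 + 67.1833 = ΔG·(1 − c^3)/(1 − c) = 193 × (1 − 0.205379)/0.41 ≈ €374.1 billion.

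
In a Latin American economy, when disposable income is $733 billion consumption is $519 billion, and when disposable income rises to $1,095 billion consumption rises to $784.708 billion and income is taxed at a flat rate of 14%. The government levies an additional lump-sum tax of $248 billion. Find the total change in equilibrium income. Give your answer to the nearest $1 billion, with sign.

MPC = ΔC/ΔYd = (784.708 − 519)/(1,095 − 733) = 265.708/362 = 0.734.
A lump-sum tax change of +$248 billion shifts disposable income by −$248 billion; first-round consumption changes by −c × ΔT = −0.734 × (+$248 billion) = −$182.032 billion.
Expenditure multiplier = 1/(1 − c(1−t)) = 1/(1 − 0.734×0.86) = 1/0.36876 ≈ 2.712.
The tax multiplier is −c × k ≈ −1.99, so ΔY = k × (−c·ΔT) = (−$182.032 billion) / 0.36876 ≈ −$494 billion.

−$494 billion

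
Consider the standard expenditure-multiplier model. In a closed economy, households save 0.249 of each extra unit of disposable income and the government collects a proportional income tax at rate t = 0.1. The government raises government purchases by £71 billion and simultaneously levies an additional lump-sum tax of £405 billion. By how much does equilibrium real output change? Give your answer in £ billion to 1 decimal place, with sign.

MPC = 1 − MPS = 1 − 0.249 = 0.751.
Expenditure multiplier = 1/(1 − c(1−t)) = 1/(1 − 0.751×0.9) = 1/0.3241 ≈ 3.085.
ΔG contributes k·ΔG = (+£71 billion) / 0.3241 ≈ +£219.1 billion.
ΔT of +£405 billion changes first-round spending by −c·ΔT = −£304.155 billion, contributing k·(−c·ΔT) = (−£304.155 billion) / 0.3241 ≈ −£938.5 billion.
Net ΔY = k(ΔG − c·ΔT) = (−£233.155 billion) / 0.3241 ≈ −£719.4 billion.

−£719.4 billion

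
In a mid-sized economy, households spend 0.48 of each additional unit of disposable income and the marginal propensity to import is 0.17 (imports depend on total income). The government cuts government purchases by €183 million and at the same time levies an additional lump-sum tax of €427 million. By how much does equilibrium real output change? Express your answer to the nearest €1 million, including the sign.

−€562 million

Expenditure multiplier = 1/(1 − c + m) = 1/(1 − 0.48 + 0.17) = 1/0.69 ≈ 1.449.
ΔG contributes k·ΔG = (−€183 million) / 0.69 ≈ −€265.2 million.
ΔT of +€427 million changes first-round spending by −c·ΔT = −€204.96 million, contributing k·(−c·ΔT) = (−€204.96 million) / 0.69 ≈ −€297 million.
Net ΔY = k(ΔG − c·ΔT) = (−€387.96 million) / 0.69 ≈ −€562 million.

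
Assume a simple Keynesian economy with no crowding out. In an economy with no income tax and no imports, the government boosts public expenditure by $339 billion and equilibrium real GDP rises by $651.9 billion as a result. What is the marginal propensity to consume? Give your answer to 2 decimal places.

Implied spending multiplier k = ΔY/ΔG = 651.9/339 ≈ 1.923.
Since k = 1/(1 − MPC), MPC = 1 − 1/k = 1 − ΔG/ΔY = 1 − 339/651.9 ≈ 0.48.

0.48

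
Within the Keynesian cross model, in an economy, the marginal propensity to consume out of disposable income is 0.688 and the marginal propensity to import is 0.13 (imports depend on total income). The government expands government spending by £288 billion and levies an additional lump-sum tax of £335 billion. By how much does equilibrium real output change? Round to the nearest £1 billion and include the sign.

+£130 billion

Expenditure multiplier = 1/(1 − c + m) = 1/(1 − 0.688 + 0.13) = 1/0.442 ≈ 2.262.
ΔG contributes k·ΔG = (+£288 billion) / 0.442 ≈ +£651.6 billion.
ΔT of +£335 billion changes first-round spending by −c·ΔT = −£230.48 billion, contributing k·(−c·ΔT) = (−£230.48 billion) / 0.442 ≈ −£521.4 billion.
Net ΔY = k(ΔG − c·ΔT) = (+£57.52 billion) / 0.442 ≈ +£130 billion.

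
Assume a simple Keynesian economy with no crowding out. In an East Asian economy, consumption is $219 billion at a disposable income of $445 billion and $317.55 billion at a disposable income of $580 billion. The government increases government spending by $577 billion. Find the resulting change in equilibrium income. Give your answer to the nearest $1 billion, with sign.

+$2,137 billion

MPC = ΔC/ΔYd = (317.55 − 219)/(580 − 445) = 98.55/135 = 0.73.
Government-spending multiplier = 1/(1 − MPC) = 1/(1 − 0.73) = 1/0.27 ≈ 3.704.
ΔY = k × ΔG = (+$577 billion) / 0.27 ≈ +$2,137 billion.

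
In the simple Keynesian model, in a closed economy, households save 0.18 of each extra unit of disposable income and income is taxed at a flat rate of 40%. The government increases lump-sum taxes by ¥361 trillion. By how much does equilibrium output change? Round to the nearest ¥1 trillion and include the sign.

MPC = 1 − MPS = 1 − 0.18 = 0.82.
A lump-sum tax change of +¥361 trillion shifts disposable income by −¥361 trillion; first-round consumption changes by −c × ΔT = −0.82 × (+¥361 trillion) = −¥296.02 trillion.
Expenditure multiplier = 1/(1 − c(1−t)) = 1/(1 − 0.82×0.6) = 1/0.508 ≈ 1.969.
The tax multiplier is −c × k ≈ −1.614, so ΔY = k × (−c·ΔT) = (−¥296.02 trillion) / 0.508 ≈ −¥583 trillion.

−¥583 trillion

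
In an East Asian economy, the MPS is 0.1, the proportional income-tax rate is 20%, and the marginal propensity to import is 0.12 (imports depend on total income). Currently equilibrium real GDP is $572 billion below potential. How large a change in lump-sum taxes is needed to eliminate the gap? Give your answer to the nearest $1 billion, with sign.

−$254 billion

MPC = 1 − MPS = 1 − 0.1 = 0.9.
Spending multiplier = 1/(1 − c(1−t) + m) = 1/(1 − 0.9×0.8 + 0.12) = 1/0.4 = 2.5.
Tax multiplier = −c·k = −0.9/0.4 = −2.25. Need ΔY = +$572 billion, so ΔT = ΔY/(−c·k) = −(+$572 billion) × 0.4 / 0.9 ≈ −$254 billion.
The government should cut lump-sum taxes by $254 billion.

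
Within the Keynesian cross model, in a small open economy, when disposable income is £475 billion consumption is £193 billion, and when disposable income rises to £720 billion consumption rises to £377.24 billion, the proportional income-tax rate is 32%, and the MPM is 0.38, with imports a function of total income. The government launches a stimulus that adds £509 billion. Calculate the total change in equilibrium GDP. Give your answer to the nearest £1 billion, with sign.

MPC = ΔC/ΔYd = (377.24 − 193)/(720 − 475) = 184.24/245 = 0.752.
Government-spending multiplier = 1/(1 − c(1−t) + m) = 1/(1 − 0.752×0.68 + 0.38) = 1/0.86864 ≈ 1.151.
ΔY = k × ΔG = (+£509 billion) / 0.86864 ≈ +£586 billion.

+£586 billion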